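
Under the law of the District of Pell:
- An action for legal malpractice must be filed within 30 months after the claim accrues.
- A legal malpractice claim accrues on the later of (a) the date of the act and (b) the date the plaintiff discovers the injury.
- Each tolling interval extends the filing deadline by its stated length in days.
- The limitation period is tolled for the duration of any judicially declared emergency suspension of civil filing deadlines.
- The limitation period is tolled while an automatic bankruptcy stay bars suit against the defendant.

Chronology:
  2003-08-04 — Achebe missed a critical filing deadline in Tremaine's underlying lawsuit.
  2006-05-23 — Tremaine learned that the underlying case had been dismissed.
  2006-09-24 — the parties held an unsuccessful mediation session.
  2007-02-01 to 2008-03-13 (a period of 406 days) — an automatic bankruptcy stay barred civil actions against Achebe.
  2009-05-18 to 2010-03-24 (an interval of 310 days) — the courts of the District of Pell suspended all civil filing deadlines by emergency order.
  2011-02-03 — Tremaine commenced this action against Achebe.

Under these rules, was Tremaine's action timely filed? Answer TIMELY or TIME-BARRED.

Because discovery on 2006-05-23 post-dates the 2003-08-04 act, accrual under the later-of rule falls on 2006-05-23.
30 months from 2006-05-23 is 2008-11-23.
The automatic bankruptcy stay from 2007-02-01 to 2008-03-13 tolled the period for 406 days, extending the deadline to 2010-01-03.
The period was tolled for 310 days by the emergency suspension of filing deadlines (2009-05-18 to 2010-03-24), pushing the deadline to 2010-11-09.
None of the other events listed affects the running of the period under the stated rules.
Filing on 2011-02-03 missed the 2010-11-09 deadline — the action is time-barred.

TIME-BARRED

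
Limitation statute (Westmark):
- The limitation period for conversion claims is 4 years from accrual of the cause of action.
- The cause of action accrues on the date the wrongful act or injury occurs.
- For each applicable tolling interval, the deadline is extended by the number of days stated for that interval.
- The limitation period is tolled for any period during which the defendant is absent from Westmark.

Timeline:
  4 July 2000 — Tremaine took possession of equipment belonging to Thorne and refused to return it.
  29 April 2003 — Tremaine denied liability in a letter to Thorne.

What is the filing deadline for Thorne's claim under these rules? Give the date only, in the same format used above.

4 July 2004

The claim accrued on 4 July 2000, when the wrongful act occurred.
4 years from 4 July 2000 is 4 July 2004.
None of the other events listed affects the running of the period under the stated rules.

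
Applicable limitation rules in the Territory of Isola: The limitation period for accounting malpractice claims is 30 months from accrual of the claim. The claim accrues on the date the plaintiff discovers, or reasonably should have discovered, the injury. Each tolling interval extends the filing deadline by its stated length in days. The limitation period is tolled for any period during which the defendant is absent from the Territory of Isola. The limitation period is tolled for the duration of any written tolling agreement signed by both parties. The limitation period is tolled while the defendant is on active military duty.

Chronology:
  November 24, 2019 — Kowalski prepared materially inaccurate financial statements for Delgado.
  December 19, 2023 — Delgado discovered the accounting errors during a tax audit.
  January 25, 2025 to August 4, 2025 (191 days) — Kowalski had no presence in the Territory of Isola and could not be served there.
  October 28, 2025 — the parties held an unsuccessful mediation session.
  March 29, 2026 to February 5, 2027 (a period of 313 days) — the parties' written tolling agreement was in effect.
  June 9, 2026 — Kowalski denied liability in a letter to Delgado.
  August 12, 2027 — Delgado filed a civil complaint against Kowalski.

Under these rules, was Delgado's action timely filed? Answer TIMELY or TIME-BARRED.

Under the discovery rule, the claim accrued on December 19, 2023, when Delgado discovered the injury — not on the November 24, 2019 date of the underlying act.
Adding the 30 months base period to December 19, 2023 gives a deadline of June 19, 2026, before any tolling.
The period was tolled for 191 days by the defendant's absence from the jurisdiction (January 25, 2025 to August 4, 2025), pushing the deadline to December 27, 2026.
The period was tolled for 313 days by the written tolling agreement (March 29, 2026 to February 5, 2027), pushing the deadline to November 5, 2027.
Nothing else in the chronology tolls or restarts the period.
Delgado filed on August 12, 2027, before the November 5, 2027 deadline, so the action is timely.

TIMELY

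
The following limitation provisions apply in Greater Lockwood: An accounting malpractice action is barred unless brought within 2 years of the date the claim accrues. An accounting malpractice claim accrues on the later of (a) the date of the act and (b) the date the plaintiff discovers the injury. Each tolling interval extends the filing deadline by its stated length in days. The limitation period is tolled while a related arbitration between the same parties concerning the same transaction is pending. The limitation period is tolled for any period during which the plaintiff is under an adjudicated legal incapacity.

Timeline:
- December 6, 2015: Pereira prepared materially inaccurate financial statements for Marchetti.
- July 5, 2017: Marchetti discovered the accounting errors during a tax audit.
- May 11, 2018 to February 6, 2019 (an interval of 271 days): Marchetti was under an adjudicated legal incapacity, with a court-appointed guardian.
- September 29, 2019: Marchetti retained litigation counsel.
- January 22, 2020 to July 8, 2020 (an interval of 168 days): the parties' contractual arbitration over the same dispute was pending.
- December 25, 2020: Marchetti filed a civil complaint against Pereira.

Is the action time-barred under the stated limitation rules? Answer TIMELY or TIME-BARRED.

The claim accrued on July 5, 2017 — the later of the December 6, 2015 act and the July 5, 2017 discovery.
2 years from July 5, 2017 is July 5, 2019.
The period was tolled for 271 days by the plaintiff's legal incapacity (May 11, 2018 to February 6, 2019), pushing the deadline to April 1, 2020.
The pending related arbitration from January 22, 2020 to July 8, 2020 tolled the period for 168 days, extending the deadline to September 16, 2020.
The other events in the timeline have no effect on the limitation period under the stated rules.
Filing on December 25, 2020 missed the September 16, 2020 deadline — the action is time-barred.

TIME-BARRED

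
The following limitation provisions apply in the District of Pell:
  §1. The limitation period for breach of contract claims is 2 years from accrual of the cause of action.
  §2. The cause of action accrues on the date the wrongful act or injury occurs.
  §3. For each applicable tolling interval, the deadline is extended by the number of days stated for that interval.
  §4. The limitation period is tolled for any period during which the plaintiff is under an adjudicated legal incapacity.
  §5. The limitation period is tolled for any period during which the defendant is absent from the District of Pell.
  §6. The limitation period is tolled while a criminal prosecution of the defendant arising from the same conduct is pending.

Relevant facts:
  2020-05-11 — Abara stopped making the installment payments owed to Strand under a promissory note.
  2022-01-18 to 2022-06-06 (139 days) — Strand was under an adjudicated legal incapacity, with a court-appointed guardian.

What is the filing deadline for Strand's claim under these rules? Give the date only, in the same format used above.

2022-09-27

The cause of action accrued on 2020-05-11, the date of the act.
2 years from 2020-05-11 is 2022-05-11.
The period was tolled for 139 days by the plaintiff's legal incapacity (2022-01-18 to 2022-06-06), pushing the deadline to 2022-09-27.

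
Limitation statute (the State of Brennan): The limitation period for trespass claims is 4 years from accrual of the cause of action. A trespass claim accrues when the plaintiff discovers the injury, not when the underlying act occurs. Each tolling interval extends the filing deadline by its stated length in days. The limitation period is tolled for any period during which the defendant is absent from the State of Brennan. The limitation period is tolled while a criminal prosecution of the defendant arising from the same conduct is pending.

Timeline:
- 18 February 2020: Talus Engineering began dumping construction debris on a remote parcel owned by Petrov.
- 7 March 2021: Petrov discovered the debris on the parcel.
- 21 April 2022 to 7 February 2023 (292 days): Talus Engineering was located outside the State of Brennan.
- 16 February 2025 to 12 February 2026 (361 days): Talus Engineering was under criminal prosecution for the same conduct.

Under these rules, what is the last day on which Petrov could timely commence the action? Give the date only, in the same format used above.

The claim did not accrue until Petrov discovered the injury on 7 March 2021; the 18 February 2020 act date does not start the clock under the stated rule.
The untolled deadline — 4 years after 7 March 2021 — is 7 March 2025.
The defendant's absence from the jurisdiction from 21 April 2022 to 7 February 2023 tolled the period for 292 days, extending the deadline to 24 December 2025.
Because the pending criminal prosecution ran from 16 February 2025 to 12 February 2026, the deadline is extended by 361 days to 20 December 2026.

20 December 2026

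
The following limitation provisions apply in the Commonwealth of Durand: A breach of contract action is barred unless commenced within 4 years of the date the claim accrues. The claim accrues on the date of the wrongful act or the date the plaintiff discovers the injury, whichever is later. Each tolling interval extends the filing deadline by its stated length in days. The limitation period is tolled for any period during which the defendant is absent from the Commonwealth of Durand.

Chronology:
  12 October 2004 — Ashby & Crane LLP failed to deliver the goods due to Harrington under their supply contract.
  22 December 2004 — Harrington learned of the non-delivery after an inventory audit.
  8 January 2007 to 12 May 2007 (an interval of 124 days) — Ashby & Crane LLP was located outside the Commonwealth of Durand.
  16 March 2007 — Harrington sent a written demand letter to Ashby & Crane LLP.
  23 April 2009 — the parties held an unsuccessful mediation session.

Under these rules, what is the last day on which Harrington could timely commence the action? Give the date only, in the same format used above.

25 April 2009

The claim accrued on 22 December 2004 — the later of the 12 October 2004 act and the 22 December 2004 discovery.
The untolled deadline — 4 years after 22 December 2004 — is 22 December 2008.
The period was tolled for 124 days by the defendant's absence from the jurisdiction (8 January 2007 to 12 May 2007), pushing the deadline to 25 April 2009.
None of the other events listed affects the running of the period under the stated rules.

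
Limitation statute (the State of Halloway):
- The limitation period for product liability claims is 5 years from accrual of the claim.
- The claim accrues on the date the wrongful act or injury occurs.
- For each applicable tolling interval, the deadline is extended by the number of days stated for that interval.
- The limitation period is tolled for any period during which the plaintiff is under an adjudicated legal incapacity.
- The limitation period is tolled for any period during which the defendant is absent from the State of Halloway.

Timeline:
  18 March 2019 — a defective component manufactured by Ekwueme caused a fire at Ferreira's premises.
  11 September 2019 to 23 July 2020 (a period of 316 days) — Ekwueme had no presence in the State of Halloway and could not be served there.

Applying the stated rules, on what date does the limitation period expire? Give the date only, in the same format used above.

The claim accrued on 18 March 2019, when the wrongful act occurred.
Adding the 5 years base period to 18 March 2019 gives a deadline of 18 March 2024, before any tolling.
Because the defendant's absence from the jurisdiction ran from 11 September 2019 to 23 July 2020, the deadline is extended by 316 days to 28 January 2025.

28 January 2025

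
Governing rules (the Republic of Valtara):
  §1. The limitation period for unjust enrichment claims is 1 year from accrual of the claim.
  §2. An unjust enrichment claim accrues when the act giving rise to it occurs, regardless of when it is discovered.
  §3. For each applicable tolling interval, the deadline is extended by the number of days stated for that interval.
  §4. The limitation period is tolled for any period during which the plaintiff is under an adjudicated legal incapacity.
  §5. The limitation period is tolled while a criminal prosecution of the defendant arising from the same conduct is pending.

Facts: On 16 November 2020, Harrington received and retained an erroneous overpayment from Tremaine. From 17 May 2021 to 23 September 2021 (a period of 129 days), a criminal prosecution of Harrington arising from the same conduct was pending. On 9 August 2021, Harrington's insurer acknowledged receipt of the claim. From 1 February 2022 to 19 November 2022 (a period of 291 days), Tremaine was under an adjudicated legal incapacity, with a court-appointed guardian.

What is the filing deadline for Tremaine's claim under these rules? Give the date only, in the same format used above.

The claim accrued on 16 November 2020, the date of the act.
The untolled deadline — 1 year after 16 November 2020 — is 16 November 2021.
The pending criminal prosecution from 17 May 2021 to 23 September 2021 tolled the period for 129 days, extending the deadline to 25 March 2022.
The plaintiff's legal incapacity from 1 February 2022 to 19 November 2022 tolled the period for 291 days, extending the deadline to 10 January 2023.
The other events in the timeline have no effect on the limitation period under the stated rules.

10 January 2023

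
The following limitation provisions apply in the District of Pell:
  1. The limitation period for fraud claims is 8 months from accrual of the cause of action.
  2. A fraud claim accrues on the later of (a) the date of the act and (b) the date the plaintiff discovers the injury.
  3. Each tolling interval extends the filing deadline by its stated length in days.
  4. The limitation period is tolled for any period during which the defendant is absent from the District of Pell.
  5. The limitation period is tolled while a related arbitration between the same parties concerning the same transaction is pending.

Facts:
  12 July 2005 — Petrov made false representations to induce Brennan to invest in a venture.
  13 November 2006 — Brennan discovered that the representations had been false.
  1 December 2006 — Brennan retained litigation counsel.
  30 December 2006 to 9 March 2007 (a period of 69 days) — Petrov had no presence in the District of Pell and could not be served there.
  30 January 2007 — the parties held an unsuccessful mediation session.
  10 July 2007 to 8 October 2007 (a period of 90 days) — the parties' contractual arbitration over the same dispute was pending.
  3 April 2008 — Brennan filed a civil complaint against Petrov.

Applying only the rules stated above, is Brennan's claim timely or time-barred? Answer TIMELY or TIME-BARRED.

The claim accrued on 13 November 2006 — the later of the 12 July 2005 act and the 13 November 2006 discovery.
8 months from 13 November 2006 is 13 July 2007.
The period was tolled for 69 days by the defendant's absence from the jurisdiction (30 December 2006 to 9 March 2007), pushing the deadline to 20 September 2007.
Because the pending related arbitration ran from 10 July 2007 to 8 October 2007, the deadline is extended by 90 days to 19 December 2007.
None of the other events listed affects the running of the period under the stated rules.
Filing on 3 April 2008 missed the 19 December 2007 deadline — the action is time-barred.

TIME-BARRED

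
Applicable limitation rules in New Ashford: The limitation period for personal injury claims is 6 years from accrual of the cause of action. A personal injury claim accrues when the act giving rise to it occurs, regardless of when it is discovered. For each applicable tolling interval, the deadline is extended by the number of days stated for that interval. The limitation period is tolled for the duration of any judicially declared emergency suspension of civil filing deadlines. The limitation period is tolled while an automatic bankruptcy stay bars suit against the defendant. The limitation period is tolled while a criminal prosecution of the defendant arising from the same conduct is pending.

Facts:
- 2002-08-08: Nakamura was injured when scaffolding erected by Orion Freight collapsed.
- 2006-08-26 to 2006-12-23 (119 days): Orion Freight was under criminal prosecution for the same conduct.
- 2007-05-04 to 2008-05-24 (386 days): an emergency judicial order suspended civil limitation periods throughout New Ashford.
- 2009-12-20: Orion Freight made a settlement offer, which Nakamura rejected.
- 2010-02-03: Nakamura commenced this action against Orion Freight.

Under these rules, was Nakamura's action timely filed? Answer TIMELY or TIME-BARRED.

The claim accrued on 2002-08-08, when the wrongful act occurred.
Adding the 6 years base period to 2002-08-08 gives a deadline of 2008-08-08, before any tolling.
Because the pending criminal prosecution ran from 2006-08-26 to 2006-12-23, the deadline is extended by 119 days to 2008-12-05.
Because the emergency suspension of filing deadlines ran from 2007-05-04 to 2008-05-24, the deadline is extended by 386 days to 2009-12-26.
Nothing else in the chronology tolls or restarts the period.
The 2010-02-03 filing falls after the 2009-12-26 deadline; the claim is time-barred.

TIME-BARRED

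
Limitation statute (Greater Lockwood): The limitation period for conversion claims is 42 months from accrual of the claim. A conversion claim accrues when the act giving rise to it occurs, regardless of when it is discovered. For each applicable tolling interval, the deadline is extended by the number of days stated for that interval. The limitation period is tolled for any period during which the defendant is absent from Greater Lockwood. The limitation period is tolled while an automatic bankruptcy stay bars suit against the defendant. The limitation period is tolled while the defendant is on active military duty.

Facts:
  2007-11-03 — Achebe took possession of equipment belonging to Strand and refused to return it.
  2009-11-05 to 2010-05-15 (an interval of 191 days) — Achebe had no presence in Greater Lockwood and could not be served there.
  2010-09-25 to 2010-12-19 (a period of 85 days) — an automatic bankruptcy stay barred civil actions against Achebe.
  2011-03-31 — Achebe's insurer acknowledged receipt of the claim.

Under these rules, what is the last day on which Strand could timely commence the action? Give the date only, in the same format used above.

The limitation period began to run on 2007-11-03.
Adding the 42 months base period to 2007-11-03 gives a deadline of 2011-05-03, before any tolling.
The period was tolled for 191 days by the defendant's absence from the jurisdiction (2009-11-05 to 2010-05-15), pushing the deadline to 2011-11-10.
The automatic bankruptcy stay from 2010-09-25 to 2010-12-19 tolled the period for 85 days, extending the deadline to 2012-02-03.
None of the other events listed affects the running of the period under the stated rules.

2012-02-03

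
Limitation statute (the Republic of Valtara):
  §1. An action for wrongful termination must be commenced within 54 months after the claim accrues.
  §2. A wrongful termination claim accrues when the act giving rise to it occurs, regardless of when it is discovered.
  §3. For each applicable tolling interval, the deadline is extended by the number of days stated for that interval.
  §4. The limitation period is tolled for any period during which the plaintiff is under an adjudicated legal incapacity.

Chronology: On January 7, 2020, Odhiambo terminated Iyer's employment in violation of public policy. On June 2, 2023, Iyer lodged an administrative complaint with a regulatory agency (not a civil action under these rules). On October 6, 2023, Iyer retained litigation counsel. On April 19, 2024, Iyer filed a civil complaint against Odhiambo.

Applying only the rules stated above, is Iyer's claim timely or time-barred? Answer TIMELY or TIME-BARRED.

TIMELY

The limitation period began to run on January 7, 2020.
54 months from January 7, 2020 is July 7, 2024.
The other events in the timeline have no effect on the limitation period under the stated rules.
Iyer filed on April 19, 2024, before the July 7, 2024 deadline, so the action is timely.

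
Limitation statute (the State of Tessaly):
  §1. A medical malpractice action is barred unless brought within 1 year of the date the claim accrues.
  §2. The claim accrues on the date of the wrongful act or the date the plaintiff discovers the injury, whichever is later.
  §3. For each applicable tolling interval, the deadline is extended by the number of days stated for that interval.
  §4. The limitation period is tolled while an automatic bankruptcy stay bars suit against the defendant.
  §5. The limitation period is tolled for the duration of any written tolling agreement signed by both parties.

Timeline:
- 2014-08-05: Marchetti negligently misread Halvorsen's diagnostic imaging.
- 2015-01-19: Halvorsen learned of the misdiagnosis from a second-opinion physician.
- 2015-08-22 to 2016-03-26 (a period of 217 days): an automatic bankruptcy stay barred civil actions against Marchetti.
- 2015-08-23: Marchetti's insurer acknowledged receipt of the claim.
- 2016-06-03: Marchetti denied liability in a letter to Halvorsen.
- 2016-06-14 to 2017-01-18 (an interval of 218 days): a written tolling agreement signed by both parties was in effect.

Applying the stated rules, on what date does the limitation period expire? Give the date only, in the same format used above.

2017-03-29

Taking the later of the act (2014-08-05) and discovery (2015-01-19), the claim accrued on 2015-01-19.
The untolled deadline — 1 year after 2015-01-19 — is 2016-01-19.
The period was tolled for 217 days by the automatic bankruptcy stay (2015-08-22 to 2016-03-26), pushing the deadline to 2016-08-23.
The written tolling agreement from 2016-06-14 to 2017-01-18 tolled the period for 218 days, extending the deadline to 2017-03-29.
Nothing else in the chronology tolls or restarts the period.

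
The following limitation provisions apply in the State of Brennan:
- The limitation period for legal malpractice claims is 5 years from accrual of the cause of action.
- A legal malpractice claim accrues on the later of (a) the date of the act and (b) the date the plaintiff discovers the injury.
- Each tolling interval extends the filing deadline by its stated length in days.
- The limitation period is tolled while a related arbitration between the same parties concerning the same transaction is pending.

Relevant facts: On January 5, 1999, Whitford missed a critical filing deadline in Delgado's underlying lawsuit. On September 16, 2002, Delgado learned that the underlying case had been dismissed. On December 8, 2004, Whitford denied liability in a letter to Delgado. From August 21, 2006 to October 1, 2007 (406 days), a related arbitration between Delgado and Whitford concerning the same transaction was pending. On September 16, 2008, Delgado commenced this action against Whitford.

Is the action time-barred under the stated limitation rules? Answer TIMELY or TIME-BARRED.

TIMELY

Because discovery on September 16, 2002 post-dates the January 5, 1999 act, accrual under the later-of rule falls on September 16, 2002.
Adding the 5 years base period to September 16, 2002 gives a deadline of September 16, 2007, before any tolling.
Because the pending related arbitration ran from August 21, 2006 to October 1, 2007, the deadline is extended by 406 days to October 26, 2008.
Nothing else in the chronology tolls or restarts the period.
The September 16, 2008 filing precedes the October 26, 2008 deadline; the claim is timely.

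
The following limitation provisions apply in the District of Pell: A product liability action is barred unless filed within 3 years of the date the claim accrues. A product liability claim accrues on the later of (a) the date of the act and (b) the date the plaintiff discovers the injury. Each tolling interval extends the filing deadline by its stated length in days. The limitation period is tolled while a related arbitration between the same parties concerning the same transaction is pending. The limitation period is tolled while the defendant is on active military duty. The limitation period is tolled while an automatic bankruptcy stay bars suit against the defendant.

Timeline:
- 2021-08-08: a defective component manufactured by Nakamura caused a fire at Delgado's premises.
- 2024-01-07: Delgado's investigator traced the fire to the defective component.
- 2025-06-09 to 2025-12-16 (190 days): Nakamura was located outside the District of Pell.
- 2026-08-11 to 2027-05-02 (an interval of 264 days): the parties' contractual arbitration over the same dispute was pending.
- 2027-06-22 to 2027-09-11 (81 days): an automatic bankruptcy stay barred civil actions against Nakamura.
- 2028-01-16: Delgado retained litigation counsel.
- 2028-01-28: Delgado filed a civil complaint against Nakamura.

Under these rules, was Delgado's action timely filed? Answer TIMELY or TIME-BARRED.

TIME-BARRED

Because discovery on 2024-01-07 post-dates the 2021-08-08 act, accrual under the later-of rule falls on 2024-01-07.
Adding the 3 years base period to 2024-01-07 gives a deadline of 2027-01-07, before any tolling.
The period was tolled for 264 days by the pending related arbitration (2026-08-11 to 2027-05-02), pushing the deadline to 2027-09-28.
The period was tolled for 81 days by the automatic bankruptcy stay (2027-06-22 to 2027-09-11), pushing the deadline to 2027-12-18.
Although the defendant's absence ran from 2025-06-09 to 2025-12-16, the stated rules do not make that a tolling event, so it is disregarded.
None of the other events listed affects the running of the period under the stated rules.
Delgado filed on 2028-01-28, after the 2027-12-18 deadline, so the action is time-barred.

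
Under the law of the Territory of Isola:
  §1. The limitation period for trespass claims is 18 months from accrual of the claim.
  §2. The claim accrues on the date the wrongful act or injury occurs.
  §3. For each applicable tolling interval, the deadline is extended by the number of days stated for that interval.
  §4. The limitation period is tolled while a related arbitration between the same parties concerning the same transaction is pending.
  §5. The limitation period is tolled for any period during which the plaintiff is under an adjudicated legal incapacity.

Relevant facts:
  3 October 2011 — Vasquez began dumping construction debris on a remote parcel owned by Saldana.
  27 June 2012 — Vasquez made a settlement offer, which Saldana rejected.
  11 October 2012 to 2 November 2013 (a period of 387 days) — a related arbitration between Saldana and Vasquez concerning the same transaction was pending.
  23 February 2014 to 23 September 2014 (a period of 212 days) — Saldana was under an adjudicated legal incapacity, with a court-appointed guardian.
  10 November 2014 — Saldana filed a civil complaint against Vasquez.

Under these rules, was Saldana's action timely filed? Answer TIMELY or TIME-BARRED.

The limitation period began to run on 3 October 2011.
Adding the 18 months base period to 3 October 2011 gives a deadline of 3 April 2013, before any tolling.
The period was tolled for 387 days by the pending related arbitration (11 October 2012 to 2 November 2013), pushing the deadline to 25 April 2014.
Because the plaintiff's legal incapacity ran from 23 February 2014 to 23 September 2014, the deadline is extended by 212 days to 23 November 2014.
None of the other events listed affects the running of the period under the stated rules.
Filing on 10 November 2014 beat the 23 November 2014 deadline — the action is timely.

TIMELY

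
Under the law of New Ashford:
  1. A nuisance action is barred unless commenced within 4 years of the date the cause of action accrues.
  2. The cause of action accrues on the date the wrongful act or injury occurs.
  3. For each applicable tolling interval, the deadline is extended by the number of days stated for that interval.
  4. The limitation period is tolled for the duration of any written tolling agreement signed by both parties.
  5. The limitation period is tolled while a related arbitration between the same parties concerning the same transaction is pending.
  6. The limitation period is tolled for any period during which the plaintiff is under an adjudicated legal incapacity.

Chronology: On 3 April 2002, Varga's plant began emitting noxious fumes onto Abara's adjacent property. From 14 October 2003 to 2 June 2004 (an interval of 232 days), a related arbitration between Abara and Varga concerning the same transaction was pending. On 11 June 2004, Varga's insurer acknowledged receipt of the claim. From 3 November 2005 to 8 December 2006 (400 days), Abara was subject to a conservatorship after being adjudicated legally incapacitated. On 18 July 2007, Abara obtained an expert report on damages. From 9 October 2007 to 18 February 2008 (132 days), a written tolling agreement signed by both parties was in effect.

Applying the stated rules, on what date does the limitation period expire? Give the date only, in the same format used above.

6 May 2008

The claim accrued on 3 April 2002, when the wrongful act occurred.
4 years from 3 April 2002 is 3 April 2006.
The period was tolled for 232 days by the pending related arbitration (14 October 2003 to 2 June 2004), pushing the deadline to 21 November 2006.
The period was tolled for 400 days by the plaintiff's legal incapacity (3 November 2005 to 8 December 2006), pushing the deadline to 26 December 2007.
The period was tolled for 132 days by the written tolling agreement (9 October 2007 to 18 February 2008), pushing the deadline to 6 May 2008.
Nothing else in the chronology tolls or restarts the period.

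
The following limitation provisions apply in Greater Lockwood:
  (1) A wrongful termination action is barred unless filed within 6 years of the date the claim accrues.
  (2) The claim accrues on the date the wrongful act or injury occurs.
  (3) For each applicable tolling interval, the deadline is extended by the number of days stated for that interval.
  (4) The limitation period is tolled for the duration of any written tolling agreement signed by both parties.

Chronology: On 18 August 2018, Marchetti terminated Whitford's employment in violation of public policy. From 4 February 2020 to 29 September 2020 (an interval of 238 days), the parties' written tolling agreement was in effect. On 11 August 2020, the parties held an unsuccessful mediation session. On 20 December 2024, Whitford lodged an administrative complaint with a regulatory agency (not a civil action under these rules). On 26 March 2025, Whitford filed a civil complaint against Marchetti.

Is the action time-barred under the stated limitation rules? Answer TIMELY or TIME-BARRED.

TIMELY

The limitation period began to run on 18 August 2018.
The untolled deadline — 6 years after 18 August 2018 — is 18 August 2024.
The written tolling agreement from 4 February 2020 to 29 September 2020 tolled the period for 238 days, extending the deadline to 13 April 2025.
None of the other events listed affects the running of the period under the stated rules.
The 26 March 2025 filing precedes the 13 April 2025 deadline; the claim is timely.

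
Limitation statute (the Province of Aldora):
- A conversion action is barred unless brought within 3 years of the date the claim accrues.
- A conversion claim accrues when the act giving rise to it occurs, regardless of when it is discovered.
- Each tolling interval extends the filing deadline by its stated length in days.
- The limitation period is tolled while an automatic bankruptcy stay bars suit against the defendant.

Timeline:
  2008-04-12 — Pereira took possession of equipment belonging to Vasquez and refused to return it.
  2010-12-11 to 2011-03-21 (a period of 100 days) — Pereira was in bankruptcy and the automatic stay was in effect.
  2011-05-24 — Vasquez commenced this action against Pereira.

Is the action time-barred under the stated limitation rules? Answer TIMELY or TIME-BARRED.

TIMELY

The limitation period began to run on 2008-04-12.
3 years from 2008-04-12 is 2011-04-12.
The period was tolled for 100 days by the automatic bankruptcy stay (2010-12-11 to 2011-03-21), pushing the deadline to 2011-07-21.
The 2011-05-24 filing precedes the 2011-07-21 deadline; the claim is timely.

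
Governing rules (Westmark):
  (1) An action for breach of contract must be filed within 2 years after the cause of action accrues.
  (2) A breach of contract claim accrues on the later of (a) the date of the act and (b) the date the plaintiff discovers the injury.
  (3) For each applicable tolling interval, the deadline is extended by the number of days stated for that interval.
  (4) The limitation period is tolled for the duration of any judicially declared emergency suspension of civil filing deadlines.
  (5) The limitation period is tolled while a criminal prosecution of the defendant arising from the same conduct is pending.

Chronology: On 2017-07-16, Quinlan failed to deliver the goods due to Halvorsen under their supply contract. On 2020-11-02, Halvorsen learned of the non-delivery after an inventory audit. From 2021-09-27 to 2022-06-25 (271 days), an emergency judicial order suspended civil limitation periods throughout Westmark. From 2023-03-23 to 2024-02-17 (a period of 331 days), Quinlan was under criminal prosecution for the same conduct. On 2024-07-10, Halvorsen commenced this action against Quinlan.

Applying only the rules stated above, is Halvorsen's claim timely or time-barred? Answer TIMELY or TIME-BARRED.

TIME-BARRED

Because discovery on 2020-11-02 post-dates the 2017-07-16 act, accrual under the later-of rule falls on 2020-11-02.
Adding the 2 years base period to 2020-11-02 gives a deadline of 2022-11-02, before any tolling.
The emergency suspension of filing deadlines from 2021-09-27 to 2022-06-25 tolled the period for 271 days, extending the deadline to 2023-07-31.
The pending criminal prosecution from 2023-03-23 to 2024-02-17 tolled the period for 331 days, extending the deadline to 2024-06-26.
The 2024-07-10 filing falls after the 2024-06-26 deadline; the claim is time-barred.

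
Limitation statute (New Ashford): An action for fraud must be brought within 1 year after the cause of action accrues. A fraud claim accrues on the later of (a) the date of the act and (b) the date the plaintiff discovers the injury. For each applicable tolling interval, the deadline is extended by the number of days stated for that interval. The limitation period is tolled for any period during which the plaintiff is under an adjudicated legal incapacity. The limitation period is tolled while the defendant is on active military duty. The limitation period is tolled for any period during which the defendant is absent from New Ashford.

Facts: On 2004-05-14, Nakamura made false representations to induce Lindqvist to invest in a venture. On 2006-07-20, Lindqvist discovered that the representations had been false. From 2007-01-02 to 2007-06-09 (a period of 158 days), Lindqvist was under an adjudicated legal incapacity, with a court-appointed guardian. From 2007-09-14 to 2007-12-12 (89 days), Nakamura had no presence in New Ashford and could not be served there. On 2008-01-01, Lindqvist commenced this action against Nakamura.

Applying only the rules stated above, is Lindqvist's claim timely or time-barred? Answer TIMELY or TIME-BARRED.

Taking the later of the act (2004-05-14) and discovery (2006-07-20), the claim accrued on 2006-07-20.
1 year from 2006-07-20 is 2007-07-20.
Because the plaintiff's legal incapacity ran from 2007-01-02 to 2007-06-09, the deadline is extended by 158 days to 2007-12-25.
The defendant's absence from the jurisdiction from 2007-09-14 to 2007-12-12 tolled the period for 89 days, extending the deadline to 2008-03-23.
Lindqvist filed on 2008-01-01, before the 2008-03-23 deadline, so the action is timely.

TIMELY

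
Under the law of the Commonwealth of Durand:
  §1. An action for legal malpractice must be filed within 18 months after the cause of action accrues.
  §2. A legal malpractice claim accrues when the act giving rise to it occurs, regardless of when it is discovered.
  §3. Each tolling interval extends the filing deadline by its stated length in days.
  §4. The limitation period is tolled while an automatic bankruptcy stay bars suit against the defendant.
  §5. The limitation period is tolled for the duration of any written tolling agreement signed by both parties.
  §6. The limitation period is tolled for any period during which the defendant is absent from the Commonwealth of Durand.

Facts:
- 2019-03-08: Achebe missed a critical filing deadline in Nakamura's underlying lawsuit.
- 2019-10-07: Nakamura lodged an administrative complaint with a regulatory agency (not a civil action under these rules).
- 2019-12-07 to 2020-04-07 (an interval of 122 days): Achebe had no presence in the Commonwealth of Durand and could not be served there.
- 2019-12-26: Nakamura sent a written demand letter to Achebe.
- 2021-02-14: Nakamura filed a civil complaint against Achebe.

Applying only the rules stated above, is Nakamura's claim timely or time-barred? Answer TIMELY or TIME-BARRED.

The limitation period began to run on 2019-03-08.
The untolled deadline — 18 months after 2019-03-08 — is 2020-09-08.
The period was tolled for 122 days by the defendant's absence from the jurisdiction (2019-12-07 to 2020-04-07), pushing the deadline to 2021-01-08.
The other events in the timeline have no effect on the limitation period under the stated rules.
Filing on 2021-02-14 missed the 2021-01-08 deadline — the action is time-barred.

TIME-BARRED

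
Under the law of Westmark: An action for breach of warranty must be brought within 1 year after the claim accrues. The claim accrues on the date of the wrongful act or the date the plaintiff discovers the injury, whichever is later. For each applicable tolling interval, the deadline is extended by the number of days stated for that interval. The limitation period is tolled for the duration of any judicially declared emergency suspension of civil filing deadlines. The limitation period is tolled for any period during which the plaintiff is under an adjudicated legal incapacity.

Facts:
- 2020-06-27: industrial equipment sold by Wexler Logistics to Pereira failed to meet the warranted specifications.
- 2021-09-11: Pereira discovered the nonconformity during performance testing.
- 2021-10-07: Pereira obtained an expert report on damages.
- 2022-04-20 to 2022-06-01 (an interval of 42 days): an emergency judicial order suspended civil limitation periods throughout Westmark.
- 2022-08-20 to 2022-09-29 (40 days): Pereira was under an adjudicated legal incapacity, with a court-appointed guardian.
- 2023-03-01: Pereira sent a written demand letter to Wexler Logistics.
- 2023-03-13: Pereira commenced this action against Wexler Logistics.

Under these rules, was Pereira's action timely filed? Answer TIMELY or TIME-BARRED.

The claim accrued on 2021-09-11 — the later of the 2020-06-27 act and the 2021-09-11 discovery.
1 year from 2021-09-11 is 2022-09-11.
Because the emergency suspension of filing deadlines ran from 2022-04-20 to 2022-06-01, the deadline is extended by 42 days to 2022-10-23.
The plaintiff's legal incapacity from 2022-08-20 to 2022-09-29 tolled the period for 40 days, extending the deadline to 2022-12-02.
The other events in the timeline have no effect on the limitation period under the stated rules.
The 2023-03-13 filing falls after the 2022-12-02 deadline; the claim is time-barred.

TIME-BARRED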